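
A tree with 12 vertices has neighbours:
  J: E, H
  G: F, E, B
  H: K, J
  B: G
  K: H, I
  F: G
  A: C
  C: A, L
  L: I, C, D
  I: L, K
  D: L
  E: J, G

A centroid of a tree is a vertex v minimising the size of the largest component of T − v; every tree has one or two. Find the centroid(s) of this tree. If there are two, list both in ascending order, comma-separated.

Removing K splits the tree into components of sizes 6, 5; the largest is 6 ≤ ⌊12/2⌋ = 6.
H is adjacent to K and is also a centroid (the largest component after removing it is likewise 6).

H, K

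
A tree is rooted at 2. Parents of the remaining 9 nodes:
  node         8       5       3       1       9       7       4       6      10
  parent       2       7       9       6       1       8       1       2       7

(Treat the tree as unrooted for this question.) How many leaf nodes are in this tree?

The leaves are 3, 4, 5, 10.
That is 4 leaves.

4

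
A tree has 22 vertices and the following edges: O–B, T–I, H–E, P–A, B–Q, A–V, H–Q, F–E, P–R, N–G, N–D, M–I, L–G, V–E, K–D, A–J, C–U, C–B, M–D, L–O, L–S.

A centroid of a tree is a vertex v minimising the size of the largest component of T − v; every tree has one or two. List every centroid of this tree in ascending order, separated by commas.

If B is removed the pieces have sizes 10, 9, 2, all ≤ ⌊22/2⌋ = 11.
Every other node leaves some component of size > 11, so the centroid is unique.

B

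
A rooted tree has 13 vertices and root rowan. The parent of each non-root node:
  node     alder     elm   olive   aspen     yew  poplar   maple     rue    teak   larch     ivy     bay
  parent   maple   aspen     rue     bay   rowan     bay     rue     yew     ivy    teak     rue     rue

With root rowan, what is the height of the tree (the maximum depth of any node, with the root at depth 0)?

A deepest node is larch, reached by rowan – yew – rue – ivy – teak – larch.
That path has 5 edges, so the height is 5.

5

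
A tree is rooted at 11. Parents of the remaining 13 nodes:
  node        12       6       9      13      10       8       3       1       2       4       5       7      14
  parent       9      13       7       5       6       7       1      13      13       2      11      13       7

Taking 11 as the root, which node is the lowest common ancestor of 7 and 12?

7

Ancestors of 7 (toward the root): 7, 13, 5, 11.
Ancestors of 12: 12, 9, 7, 13, 5, 11.
The deepest node appearing in both lists is 7.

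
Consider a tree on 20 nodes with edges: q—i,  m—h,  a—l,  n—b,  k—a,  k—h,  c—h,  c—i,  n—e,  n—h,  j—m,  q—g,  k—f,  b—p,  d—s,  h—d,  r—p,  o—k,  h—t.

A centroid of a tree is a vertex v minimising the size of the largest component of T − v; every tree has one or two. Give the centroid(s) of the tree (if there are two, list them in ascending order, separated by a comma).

h

Delete h: the remaining components have sizes 5, 5, 4, 2, 2, 1. Max 5 ≤ 10, so h is a centroid.
No neighbour of h does as well, so h is the unique centroid.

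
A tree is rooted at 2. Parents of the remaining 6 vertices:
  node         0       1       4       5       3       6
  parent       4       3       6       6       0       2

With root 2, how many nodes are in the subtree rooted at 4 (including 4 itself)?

The subtree rooted at 4 contains: 4, 0, 3, 1 — 4 nodes.

4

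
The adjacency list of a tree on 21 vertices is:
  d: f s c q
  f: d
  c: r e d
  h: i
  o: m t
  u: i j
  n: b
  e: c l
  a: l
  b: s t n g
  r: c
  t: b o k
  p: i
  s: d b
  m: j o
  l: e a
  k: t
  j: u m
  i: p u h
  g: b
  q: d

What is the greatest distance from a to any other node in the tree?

The node farthest from a is p (h also at distance 13), via a – l – e – c – d – s – b – t – o – m – j – u – i – p — 13 edges.

13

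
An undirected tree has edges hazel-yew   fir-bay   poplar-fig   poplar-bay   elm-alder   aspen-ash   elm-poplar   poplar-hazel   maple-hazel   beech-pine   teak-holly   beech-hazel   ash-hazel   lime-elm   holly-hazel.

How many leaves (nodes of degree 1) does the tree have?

Degree-1 nodes: alder, aspen, fig, fir, lime, maple, pine, teak, yew — 9 of them.

9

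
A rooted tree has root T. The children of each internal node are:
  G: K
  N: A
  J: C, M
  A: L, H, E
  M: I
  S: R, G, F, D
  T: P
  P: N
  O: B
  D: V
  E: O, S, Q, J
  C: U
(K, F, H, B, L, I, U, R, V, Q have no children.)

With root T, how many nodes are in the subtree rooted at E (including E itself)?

The subtree rooted at E contains: E, S, J, Q, O, R, G, D, F, M, C, B, K, V, I, U — 16 nodes.

16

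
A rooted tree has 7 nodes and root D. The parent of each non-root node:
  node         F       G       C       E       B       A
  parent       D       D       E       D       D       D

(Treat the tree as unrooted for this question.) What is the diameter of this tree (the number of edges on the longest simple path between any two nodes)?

Starting from C, a farthest node is A at distance 3.
One longest path: C-E-D-A.
So the diameter is 3.

3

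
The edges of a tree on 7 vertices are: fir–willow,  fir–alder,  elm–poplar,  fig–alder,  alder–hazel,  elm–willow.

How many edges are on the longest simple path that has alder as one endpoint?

4

The node farthest from alder is poplar, via alder – fir – willow – elm – poplar — 4 edges.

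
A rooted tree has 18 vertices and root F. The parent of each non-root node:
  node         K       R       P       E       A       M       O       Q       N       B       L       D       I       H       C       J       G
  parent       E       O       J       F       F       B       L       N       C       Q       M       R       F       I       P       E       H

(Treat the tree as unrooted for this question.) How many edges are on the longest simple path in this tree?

15

A longest path is G-H-I-F-E-J-P-C-N-Q-B-M-L-O-R-D, with 15 edges.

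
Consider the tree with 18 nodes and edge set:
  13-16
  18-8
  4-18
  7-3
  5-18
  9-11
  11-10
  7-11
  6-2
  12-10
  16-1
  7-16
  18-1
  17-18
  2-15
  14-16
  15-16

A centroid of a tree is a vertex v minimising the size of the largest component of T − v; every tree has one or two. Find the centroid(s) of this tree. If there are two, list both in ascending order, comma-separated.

Delete 16: the remaining components have sizes 6, 6, 3, 1, 1. Max 6 ≤ 9, so 16 is a centroid.
Every other node leaves some component of size > 9, so the centroid is unique.

16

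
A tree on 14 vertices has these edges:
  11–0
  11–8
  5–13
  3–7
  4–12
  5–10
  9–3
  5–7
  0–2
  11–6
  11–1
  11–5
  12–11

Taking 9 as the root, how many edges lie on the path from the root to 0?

9 → 3 → 7 → 5 → 11 → 0 — 5 edges.

5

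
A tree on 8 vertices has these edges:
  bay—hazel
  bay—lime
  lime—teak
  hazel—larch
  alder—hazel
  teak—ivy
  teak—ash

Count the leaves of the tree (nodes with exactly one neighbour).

Exactly 4 nodes have a single neighbour: alder, ash, ivy, larch.

4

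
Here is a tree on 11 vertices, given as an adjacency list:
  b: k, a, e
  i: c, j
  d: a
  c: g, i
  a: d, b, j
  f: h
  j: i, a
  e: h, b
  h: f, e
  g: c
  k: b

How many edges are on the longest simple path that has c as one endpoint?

The node farthest from c is f, via c–i–j–a–b–e–h–f — 7 edges.

7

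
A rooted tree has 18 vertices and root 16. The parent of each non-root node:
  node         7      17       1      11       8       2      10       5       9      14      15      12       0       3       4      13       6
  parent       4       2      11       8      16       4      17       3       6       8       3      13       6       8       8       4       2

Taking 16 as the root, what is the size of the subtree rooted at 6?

3

Descendants of 6 (including itself): 6, 9, 0. That's 3.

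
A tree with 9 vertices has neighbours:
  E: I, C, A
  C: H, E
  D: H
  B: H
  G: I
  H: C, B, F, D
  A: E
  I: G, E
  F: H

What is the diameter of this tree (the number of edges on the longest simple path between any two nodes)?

BFS from G reaches D last, at distance 5; BFS from D confirms no node is farther.
Path: G - I - E - C - H - D.

5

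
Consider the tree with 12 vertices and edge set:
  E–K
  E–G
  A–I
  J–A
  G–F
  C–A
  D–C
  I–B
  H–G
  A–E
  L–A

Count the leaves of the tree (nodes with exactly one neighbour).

7

Exactly 7 nodes have a single neighbour: B, D, F, H, J, K, L.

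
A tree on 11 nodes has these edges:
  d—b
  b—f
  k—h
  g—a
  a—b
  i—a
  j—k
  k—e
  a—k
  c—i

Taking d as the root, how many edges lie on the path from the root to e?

Climbing from e to the root: e → k → a → b → d. That's 4 steps.

4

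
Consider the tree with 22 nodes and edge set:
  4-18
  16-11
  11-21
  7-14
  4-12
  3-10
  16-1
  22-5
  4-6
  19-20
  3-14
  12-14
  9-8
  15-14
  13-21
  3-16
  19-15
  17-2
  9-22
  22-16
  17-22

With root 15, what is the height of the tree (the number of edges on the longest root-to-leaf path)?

6

A deepest node is 2, reached by 15–14–3–16–22–17–2.
That path has 6 edges, so the height is 6.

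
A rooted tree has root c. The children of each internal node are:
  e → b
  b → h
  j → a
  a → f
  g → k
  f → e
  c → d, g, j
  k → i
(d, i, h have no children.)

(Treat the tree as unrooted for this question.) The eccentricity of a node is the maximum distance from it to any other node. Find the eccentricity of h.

A farthest node from h is i.
The path h-b-e-f-a-j-c-g-k-i has 9 edges.

9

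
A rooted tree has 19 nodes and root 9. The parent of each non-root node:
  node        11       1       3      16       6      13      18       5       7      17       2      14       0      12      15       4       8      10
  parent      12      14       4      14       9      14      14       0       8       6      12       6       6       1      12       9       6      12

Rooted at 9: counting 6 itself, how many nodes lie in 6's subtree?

Descendants of 6 (including itself): 6, 14, 0, 8, 17, 13, 1, 16, 18, 5, 7, 12, 11, 2, 15, 10. That's 16.

16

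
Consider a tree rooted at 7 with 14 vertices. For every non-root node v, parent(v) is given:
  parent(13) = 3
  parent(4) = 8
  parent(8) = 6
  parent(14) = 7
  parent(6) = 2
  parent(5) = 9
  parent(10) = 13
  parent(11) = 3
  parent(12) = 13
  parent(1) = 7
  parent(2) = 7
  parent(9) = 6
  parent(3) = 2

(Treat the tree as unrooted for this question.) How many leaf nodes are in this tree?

7

Degree-1 nodes: 1, 4, 5, 10, 11, 12, 14 — 7 of them.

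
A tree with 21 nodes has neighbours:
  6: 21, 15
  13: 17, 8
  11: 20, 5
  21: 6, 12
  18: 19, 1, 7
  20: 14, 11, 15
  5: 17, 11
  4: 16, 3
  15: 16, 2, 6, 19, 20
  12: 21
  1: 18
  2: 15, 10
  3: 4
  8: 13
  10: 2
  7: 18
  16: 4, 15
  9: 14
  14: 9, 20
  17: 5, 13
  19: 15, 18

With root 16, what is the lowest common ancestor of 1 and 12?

1's ancestor chain is 1, 18, 19, 15, 16 and 12's is 12, 21, 6, 15, 16; they first meet at 15.

15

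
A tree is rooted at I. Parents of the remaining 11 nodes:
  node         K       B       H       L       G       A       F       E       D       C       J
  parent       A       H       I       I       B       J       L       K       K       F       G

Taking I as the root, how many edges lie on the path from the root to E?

7

Climbing from E to the root: E – K – A – J – G – B – H – I. That's 7 steps.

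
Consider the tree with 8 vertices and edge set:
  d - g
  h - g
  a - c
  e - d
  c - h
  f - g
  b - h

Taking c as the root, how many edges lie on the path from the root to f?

3

Climbing from f to the root: f → g → h → c. That's 3 steps.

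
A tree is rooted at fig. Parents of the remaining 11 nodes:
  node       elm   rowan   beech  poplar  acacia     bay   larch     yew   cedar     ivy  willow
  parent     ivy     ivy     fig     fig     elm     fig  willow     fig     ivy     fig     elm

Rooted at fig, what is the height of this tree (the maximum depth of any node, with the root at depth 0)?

The longest root-to-leaf path is fig – ivy – elm – willow – larch (4 edges).

4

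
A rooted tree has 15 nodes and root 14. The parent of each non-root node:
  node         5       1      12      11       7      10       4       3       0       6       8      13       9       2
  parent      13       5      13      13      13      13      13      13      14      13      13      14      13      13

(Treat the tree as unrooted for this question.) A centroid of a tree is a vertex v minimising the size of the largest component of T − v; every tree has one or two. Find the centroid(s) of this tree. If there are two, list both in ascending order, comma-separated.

13

If 13 is removed the pieces have sizes 2, 2, 1, 1, 1, 1, 1, 1, 1, 1, 1, 1, all ≤ ⌊15/2⌋ = 7.
Every other node leaves some component of size > 7, so the centroid is unique.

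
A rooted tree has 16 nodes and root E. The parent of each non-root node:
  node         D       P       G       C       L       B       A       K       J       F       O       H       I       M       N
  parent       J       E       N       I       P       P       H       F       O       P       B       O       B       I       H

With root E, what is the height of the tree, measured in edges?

G sits deepest: E – P – B – O – H – N – G — 6 edges from the root.

6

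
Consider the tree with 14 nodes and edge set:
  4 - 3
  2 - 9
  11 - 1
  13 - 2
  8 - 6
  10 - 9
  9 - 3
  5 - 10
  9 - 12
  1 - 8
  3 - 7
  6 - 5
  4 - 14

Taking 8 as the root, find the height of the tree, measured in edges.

The longest root-to-leaf path is 8 → 6 → 5 → 10 → 9 → 3 → 4 → 14 (7 edges).

7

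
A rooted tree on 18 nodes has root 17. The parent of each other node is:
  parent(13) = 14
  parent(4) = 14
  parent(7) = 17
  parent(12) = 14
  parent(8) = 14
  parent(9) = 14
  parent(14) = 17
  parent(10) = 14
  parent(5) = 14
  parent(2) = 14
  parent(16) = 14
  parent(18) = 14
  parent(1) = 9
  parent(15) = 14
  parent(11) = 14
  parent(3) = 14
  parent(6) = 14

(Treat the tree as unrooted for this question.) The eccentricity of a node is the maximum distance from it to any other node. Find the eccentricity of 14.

2

The node farthest from 14 is 7 (1 also at distance 2), via 14–17–7 — 2 edges.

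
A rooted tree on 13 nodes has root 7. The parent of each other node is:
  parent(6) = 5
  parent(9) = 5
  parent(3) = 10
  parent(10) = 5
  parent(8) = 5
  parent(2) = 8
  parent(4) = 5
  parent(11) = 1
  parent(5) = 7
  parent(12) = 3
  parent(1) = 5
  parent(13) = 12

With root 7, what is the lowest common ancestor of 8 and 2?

8

Ancestors of 8 (toward the root): 8, 5, 7.
Ancestors of 2: 2, 8, 5, 7.
The deepest node appearing in both lists is 8.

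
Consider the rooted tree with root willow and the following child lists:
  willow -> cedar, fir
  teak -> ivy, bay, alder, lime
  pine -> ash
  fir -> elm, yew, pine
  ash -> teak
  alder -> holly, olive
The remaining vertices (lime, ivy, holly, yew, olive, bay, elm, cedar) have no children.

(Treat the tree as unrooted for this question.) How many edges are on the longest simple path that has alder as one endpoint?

The node farthest from alder is cedar, via alder – teak – ash – pine – fir – willow – cedar — 6 edges.

6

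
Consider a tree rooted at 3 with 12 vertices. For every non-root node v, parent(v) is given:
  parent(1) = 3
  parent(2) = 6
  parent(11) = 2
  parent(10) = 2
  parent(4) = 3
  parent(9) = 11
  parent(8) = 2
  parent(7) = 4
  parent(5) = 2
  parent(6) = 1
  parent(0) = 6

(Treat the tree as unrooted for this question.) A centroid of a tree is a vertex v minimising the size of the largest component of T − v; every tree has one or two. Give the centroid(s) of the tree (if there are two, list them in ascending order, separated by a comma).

2, 6

Removing 6 splits the tree into components of sizes 6, 4, 1; the largest is 6 ≤ ⌊12/2⌋ = 6.
Its neighbour 2 also leaves a largest component of size 6, so both are centroids.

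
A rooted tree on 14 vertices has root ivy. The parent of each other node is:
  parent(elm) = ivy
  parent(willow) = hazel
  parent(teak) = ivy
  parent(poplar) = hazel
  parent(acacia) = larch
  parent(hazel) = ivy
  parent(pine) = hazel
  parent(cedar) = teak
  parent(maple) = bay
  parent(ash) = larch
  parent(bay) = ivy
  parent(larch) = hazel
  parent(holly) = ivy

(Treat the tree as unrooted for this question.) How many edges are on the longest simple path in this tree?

5

A longest path is maple–bay–ivy–hazel–larch–ash, with 5 edges.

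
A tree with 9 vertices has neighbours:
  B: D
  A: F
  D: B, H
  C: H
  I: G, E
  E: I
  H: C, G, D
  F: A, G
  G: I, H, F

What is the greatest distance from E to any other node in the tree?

5

The node farthest from E is B, via E-I-G-H-D-B — 5 edges.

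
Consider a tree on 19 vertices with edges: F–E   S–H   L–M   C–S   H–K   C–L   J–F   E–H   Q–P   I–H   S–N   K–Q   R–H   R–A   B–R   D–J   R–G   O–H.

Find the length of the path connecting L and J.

Walking from L: L – C – S – H – E – F – J. Length 6.

6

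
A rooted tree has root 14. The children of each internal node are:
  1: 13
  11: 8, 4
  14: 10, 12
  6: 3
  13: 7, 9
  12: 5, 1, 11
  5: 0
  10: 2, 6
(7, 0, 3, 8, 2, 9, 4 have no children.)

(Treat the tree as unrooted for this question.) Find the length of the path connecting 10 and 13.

4

10 – 14 – 12 – 1 – 13: 4 edges.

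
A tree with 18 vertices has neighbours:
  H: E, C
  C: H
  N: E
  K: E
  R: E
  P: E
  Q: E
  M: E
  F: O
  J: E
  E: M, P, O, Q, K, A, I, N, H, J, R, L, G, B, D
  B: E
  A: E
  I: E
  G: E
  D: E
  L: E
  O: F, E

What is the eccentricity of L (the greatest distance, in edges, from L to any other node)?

Distances from L peak at 3, attained at F (C also at distance 3).
L–E–O–F

3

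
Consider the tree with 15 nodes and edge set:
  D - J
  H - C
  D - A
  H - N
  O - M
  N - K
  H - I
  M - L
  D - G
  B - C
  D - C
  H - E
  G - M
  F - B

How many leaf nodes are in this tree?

The leaves are A, E, F, I, J, K, L, O.
That is 8 leaves.

8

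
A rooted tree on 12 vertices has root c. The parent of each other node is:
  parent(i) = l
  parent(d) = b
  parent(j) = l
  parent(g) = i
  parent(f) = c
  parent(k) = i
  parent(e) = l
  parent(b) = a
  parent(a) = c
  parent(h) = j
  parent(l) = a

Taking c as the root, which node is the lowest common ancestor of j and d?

a

Ancestors of j (toward the root): j, l, a, c.
Ancestors of d: d, b, a, c.
The deepest node appearing in both lists is a.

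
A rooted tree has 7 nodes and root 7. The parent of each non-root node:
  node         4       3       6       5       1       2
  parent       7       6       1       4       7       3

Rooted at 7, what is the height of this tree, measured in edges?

4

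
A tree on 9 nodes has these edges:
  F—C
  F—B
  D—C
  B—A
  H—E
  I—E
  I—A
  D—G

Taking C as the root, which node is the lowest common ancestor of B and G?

Path B→root: B F C; path G→root: G D C.
First common node: C.

C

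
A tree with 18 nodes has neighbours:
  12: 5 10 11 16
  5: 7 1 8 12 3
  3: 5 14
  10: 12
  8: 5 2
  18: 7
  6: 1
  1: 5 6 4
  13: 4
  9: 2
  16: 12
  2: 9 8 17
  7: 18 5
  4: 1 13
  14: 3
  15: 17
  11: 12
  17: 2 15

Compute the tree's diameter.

7

Starting from 15, a farthest node is 13 at distance 7.
One longest path: 15 - 17 - 2 - 8 - 5 - 1 - 4 - 13.
So the diameter is 7.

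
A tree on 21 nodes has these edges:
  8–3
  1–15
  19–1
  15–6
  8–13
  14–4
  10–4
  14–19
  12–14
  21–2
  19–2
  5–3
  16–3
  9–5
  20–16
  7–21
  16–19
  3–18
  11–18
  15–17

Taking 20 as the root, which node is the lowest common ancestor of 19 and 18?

16

19's ancestor chain is 19, 16, 20 and 18's is 18, 3, 16, 20; they first meet at 16.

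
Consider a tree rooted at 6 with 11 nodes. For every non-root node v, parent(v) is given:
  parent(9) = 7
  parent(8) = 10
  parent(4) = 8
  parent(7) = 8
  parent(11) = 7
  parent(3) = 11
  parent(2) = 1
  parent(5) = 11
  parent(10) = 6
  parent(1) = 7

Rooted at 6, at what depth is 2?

5

6–10–8–7–1–2 — 5 edges.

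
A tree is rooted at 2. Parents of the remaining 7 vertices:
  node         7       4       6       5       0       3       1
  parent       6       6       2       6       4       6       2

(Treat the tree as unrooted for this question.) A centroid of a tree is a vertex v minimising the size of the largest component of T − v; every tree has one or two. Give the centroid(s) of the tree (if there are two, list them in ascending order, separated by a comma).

6

If 6 is removed the pieces have sizes 2, 2, 1, 1, 1, all ≤ ⌊8/2⌋ = 4.
Every other node leaves some component of size > 4, so the centroid is unique.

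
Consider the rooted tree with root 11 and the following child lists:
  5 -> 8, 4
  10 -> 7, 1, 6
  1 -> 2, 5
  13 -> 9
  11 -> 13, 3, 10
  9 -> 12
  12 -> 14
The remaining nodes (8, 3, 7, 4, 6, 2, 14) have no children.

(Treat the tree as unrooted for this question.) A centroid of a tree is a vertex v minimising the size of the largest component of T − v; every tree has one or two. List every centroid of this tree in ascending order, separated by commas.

10

If 10 is removed the pieces have sizes 6, 5, 1, 1, all ≤ ⌊14/2⌋ = 7.
Every other node leaves some component of size > 7, so the centroid is unique.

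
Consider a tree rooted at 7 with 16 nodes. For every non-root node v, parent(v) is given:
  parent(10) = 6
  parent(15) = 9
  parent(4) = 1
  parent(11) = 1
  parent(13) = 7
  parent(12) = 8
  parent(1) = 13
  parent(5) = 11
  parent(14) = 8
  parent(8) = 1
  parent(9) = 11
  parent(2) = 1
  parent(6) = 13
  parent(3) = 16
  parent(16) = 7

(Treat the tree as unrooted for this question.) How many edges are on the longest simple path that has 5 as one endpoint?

The node farthest from 5 is 3, via 5-11-1-13-7-16-3 — 6 edges.

6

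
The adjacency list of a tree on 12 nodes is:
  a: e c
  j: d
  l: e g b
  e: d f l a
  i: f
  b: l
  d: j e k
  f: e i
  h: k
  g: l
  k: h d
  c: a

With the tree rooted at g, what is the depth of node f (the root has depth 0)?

3

Climbing from f to the root: f → e → l → g. That's 3 steps.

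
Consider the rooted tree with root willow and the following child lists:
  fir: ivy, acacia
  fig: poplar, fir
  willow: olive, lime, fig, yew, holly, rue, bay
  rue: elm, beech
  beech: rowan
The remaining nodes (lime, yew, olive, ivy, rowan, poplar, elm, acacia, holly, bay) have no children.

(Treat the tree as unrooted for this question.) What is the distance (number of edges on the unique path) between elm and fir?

4

Walking from elm: elm – rue – willow – fig – fir. Length 4.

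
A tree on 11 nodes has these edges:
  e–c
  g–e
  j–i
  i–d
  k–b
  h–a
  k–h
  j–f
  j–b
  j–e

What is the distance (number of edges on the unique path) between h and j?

Walking from h: h – k – b – j. Length 3.

3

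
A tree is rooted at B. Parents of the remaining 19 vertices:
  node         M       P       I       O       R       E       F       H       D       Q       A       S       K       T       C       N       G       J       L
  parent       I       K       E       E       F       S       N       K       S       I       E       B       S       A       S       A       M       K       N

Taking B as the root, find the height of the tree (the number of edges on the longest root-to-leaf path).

6

The longest root-to-leaf path is B–S–E–A–N–F–R (6 edges).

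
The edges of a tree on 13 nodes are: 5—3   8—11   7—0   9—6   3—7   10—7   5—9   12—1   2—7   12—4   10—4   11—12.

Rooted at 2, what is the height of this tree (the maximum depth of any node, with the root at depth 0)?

The longest root-to-leaf path is 2-7-10-4-12-11-8 (6 edges).

6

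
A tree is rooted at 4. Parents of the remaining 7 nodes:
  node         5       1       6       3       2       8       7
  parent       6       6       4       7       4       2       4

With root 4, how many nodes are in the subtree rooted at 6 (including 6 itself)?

The subtree rooted at 6 contains: 6, 5, 1 — 3 nodes.

3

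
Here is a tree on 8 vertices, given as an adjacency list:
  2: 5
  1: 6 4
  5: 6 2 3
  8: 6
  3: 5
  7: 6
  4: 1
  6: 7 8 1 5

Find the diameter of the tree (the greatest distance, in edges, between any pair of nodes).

4

BFS from 3 reaches 4 last, at distance 4; BFS from 4 confirms no node is farther.
Path: 3 - 5 - 6 - 1 - 4.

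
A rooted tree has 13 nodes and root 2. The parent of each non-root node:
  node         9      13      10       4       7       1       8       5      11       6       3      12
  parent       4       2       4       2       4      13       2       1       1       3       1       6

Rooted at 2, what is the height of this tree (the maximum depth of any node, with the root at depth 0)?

A deepest node is 12, reached by 2 → 13 → 1 → 3 → 6 → 12.
That path has 5 edges, so the height is 5.

5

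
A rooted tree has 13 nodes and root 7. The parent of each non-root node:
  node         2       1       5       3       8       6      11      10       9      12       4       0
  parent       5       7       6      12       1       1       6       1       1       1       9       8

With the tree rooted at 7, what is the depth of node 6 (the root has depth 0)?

7 → 1 → 6 — 2 edges.

2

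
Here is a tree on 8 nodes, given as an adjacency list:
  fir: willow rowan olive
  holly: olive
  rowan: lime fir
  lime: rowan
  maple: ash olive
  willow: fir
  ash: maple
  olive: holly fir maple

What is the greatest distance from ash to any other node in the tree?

A farthest node from ash is lime.
The path ash – maple – olive – fir – rowan – lime has 5 edges.

5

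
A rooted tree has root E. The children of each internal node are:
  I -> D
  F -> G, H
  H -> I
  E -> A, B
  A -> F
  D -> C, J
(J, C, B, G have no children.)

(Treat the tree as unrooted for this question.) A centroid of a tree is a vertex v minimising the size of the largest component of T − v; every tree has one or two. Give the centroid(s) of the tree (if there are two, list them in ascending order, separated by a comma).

F, H

Delete F: the remaining components have sizes 5, 3, 1. Max 5 ≤ 5, so F is a centroid.
H is adjacent to F and is also a centroid (the largest component after removing it is likewise 5).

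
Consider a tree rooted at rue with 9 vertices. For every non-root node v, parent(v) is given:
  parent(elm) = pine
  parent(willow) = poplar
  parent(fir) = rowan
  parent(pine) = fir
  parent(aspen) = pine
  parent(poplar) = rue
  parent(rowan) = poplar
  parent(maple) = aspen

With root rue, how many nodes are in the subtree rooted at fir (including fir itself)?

5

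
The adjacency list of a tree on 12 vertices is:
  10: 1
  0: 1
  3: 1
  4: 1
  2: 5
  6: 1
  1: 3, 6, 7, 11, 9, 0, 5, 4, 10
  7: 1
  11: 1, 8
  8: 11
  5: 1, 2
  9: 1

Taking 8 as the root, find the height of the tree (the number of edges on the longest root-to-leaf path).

The longest root-to-leaf path is 8–11–1–5–2 (4 edges).

4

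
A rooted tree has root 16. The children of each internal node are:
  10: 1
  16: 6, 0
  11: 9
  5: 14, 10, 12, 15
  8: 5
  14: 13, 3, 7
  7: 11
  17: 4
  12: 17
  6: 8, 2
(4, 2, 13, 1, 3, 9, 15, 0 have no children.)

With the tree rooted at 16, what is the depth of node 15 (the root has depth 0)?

16 → 6 → 8 → 5 → 15 — 4 edges.

4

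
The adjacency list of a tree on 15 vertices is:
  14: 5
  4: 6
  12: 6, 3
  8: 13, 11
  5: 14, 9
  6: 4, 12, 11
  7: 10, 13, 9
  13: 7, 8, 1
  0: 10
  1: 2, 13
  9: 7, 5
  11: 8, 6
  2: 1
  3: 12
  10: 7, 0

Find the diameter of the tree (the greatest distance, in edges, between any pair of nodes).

A longest path is 3–12–6–11–8–13–7–9–5–14, with 9 edges.

9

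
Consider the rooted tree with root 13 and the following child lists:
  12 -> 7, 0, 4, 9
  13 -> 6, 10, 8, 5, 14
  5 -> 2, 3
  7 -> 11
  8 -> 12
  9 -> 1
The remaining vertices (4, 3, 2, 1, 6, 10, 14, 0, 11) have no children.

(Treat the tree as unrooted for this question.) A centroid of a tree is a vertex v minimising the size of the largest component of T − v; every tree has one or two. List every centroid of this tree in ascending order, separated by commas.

8

If 8 is removed the pieces have sizes 7, 7, all ≤ ⌊15/2⌋ = 7.
No neighbour of 8 does as well, so 8 is the unique centroid.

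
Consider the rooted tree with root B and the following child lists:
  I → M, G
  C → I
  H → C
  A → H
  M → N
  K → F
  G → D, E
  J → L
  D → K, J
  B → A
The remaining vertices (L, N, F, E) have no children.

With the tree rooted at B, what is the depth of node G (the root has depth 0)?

5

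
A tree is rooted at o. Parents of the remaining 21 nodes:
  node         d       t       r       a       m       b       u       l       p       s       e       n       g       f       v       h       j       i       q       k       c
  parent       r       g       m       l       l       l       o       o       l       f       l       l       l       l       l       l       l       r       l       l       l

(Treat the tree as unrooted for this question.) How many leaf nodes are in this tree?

Exactly 16 nodes have a single neighbour: a, b, c, d, e, h, i, j, k, n, p, q, s, t, u, v.

16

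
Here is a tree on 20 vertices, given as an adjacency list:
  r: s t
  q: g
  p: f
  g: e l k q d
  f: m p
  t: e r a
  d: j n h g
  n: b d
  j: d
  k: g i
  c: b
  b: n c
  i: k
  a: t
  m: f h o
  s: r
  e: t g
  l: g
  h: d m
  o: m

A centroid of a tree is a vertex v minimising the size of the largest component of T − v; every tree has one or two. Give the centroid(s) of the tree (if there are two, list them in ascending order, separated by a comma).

d, g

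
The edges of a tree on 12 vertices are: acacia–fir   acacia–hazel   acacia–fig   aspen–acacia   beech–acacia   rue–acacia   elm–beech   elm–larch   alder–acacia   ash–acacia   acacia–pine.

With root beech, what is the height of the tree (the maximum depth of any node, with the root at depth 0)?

A deepest node is alder, reached by beech – acacia – alder.
That path has 2 edges, so the height is 2.

2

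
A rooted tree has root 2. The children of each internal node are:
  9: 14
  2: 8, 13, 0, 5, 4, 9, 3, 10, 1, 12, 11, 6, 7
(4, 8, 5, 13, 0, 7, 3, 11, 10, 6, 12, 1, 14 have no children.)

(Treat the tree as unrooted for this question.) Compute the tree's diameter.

3

Starting from 14, a farthest node is 3 at distance 3.
One longest path: 14-9-2-3.
So the diameter is 3.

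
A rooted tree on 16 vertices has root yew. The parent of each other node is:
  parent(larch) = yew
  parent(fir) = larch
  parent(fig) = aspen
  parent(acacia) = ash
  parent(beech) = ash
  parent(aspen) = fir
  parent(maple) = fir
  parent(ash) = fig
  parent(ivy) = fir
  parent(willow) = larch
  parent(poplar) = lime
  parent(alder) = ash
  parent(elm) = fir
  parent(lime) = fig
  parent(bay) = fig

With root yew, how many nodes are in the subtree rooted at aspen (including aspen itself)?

9

The subtree rooted at aspen contains: aspen, fig, ash, bay, lime, alder, beech, acacia, poplar — 9 nodes.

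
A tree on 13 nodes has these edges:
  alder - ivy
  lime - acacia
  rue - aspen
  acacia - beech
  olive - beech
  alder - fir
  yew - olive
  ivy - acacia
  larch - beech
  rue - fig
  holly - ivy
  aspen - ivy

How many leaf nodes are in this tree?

Degree-1 nodes: fig, fir, holly, larch, lime, yew — 6 of them.

6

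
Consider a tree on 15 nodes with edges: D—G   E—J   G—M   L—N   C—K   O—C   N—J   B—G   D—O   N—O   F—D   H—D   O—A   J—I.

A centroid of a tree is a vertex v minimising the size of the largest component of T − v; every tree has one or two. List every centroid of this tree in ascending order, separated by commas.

If O is removed the pieces have sizes 6, 5, 2, 1, all ≤ ⌊15/2⌋ = 7.
No neighbour of O does as well, so O is the unique centroid.

O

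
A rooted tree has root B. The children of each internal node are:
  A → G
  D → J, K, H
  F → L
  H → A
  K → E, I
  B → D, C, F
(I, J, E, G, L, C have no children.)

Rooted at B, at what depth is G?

4

B – D – H – A – G — 4 edges.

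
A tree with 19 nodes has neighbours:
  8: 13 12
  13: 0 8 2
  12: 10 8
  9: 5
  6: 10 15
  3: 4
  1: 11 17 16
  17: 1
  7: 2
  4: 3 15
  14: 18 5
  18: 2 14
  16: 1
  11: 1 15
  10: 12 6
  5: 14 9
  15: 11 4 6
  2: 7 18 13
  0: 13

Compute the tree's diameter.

Starting from 9, a farthest node is 17 at distance 13.
One longest path: 9 – 5 – 14 – 18 – 2 – 13 – 8 – 12 – 10 – 6 – 15 – 11 – 1 – 17.
So the diameter is 13.

13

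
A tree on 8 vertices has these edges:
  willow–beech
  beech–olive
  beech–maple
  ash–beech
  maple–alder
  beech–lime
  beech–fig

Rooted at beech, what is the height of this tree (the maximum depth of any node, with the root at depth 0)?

alder sits deepest: beech–maple–alder — 2 edges from the root.

2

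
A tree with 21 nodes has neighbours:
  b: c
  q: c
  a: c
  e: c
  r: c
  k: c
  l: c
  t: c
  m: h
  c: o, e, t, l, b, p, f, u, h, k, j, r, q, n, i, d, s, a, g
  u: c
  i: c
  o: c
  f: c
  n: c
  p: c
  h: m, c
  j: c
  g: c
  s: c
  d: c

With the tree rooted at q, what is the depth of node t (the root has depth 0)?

2

Path from q to t: q–c–t, which has 2 edges.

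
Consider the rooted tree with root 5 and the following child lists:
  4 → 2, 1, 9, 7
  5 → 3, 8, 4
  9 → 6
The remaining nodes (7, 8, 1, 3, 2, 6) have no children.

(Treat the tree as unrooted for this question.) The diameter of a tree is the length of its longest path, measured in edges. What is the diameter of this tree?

Starting from 6, a farthest node is 8 at distance 4.
One longest path: 6 – 9 – 4 – 5 – 8.
So the diameter is 4.

4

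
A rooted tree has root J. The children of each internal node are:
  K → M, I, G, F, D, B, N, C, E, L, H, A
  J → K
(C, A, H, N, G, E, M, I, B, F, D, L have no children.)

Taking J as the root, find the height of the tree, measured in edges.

2

The longest root-to-leaf path is J-K-N (2 edges).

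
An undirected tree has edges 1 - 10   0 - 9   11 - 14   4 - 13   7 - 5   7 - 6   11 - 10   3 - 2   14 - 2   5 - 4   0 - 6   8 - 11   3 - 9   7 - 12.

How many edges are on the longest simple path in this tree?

12

BFS from 1 reaches 13 last, at distance 12; BFS from 13 confirms no node is farther.
Path: 1-10-11-14-2-3-9-0-6-7-5-4-13.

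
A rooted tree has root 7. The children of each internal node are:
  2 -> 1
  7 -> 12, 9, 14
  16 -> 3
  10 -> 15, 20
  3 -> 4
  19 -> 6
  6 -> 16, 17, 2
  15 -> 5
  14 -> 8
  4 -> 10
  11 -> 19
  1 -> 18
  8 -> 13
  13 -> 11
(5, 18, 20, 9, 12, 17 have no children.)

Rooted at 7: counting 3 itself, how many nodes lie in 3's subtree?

3's subtree: {3, 4, 10, 20, 15, 5}, size 6.

6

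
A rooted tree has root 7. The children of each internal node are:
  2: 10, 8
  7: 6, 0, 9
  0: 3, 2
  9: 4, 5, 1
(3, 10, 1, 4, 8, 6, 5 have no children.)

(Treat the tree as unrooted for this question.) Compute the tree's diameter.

5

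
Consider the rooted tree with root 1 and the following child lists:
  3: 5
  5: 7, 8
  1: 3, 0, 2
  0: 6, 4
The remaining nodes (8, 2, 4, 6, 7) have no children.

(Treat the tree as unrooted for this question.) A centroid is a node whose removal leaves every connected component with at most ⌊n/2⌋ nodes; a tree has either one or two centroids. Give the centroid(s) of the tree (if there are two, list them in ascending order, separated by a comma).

1

Delete 1: the remaining components have sizes 4, 3, 1. Max 4 ≤ 4, so 1 is a centroid.
No neighbour of 1 does as well, so 1 is the unique centroid.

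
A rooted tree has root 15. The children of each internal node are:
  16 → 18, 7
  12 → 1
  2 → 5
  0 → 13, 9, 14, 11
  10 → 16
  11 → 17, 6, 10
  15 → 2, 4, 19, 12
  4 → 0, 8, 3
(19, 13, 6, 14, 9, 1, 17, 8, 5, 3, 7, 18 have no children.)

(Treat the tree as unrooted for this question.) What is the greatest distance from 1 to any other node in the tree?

8

A farthest node from 1 is 7 (18 also at distance 8).
The path 1 – 12 – 15 – 4 – 0 – 11 – 10 – 16 – 7 has 8 edges.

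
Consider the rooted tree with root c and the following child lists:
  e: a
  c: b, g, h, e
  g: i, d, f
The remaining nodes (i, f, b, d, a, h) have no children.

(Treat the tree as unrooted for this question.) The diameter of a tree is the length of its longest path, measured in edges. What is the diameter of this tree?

4

A longest path is f – g – c – e – a, with 4 edges.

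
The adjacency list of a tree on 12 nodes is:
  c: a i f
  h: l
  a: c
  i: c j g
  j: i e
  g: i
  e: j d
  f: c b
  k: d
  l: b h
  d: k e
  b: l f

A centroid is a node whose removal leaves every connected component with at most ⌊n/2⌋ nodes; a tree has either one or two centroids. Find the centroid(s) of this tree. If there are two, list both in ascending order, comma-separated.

Delete i: the remaining components have sizes 6, 4, 1. Max 6 ≤ 6, so i is a centroid.
Its neighbour c also leaves a largest component of size 6, so both are centroids.

c, i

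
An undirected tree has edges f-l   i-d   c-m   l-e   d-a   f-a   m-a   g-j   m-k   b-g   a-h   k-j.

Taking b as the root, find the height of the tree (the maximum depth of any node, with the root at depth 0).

e sits deepest: b → g → j → k → m → a → f → l → e — 8 edges from the root.

8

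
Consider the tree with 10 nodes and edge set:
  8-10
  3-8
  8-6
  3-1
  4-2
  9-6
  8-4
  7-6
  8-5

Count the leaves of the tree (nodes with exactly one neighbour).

6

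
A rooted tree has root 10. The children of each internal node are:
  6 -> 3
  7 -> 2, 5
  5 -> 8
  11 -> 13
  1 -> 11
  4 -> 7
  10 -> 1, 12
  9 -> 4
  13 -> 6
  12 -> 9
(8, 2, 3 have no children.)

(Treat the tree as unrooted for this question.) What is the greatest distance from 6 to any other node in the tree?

Distances from 6 peak at 10, attained at 8.
6 – 13 – 11 – 1 – 10 – 12 – 9 – 4 – 7 – 5 – 8

10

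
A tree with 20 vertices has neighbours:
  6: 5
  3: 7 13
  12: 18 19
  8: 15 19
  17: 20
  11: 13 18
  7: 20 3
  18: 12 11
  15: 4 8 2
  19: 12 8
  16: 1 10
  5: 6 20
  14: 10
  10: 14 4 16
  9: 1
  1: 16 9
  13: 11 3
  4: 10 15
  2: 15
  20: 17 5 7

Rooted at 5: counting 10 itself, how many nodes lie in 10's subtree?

Descendants of 10 (including itself): 10, 14, 16, 1, 9. That's 5.

5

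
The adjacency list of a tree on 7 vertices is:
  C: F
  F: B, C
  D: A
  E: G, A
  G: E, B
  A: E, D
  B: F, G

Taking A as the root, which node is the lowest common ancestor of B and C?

B

Ancestors of B (toward the root): B, G, E, A.
Ancestors of C: C, F, B, G, E, A.
The deepest node appearing in both lists is B.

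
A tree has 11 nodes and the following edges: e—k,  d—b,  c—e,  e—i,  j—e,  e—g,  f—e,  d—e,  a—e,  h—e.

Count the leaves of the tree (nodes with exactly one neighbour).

9

The leaves are a, b, c, f, g, h, i, j, k.
That is 9 leaves.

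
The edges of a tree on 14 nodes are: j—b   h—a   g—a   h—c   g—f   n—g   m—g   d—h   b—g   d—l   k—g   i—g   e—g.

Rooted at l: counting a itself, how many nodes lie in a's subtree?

a's subtree: {a, g, e, n, i, b, f, k, m, j}, size 10.

10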